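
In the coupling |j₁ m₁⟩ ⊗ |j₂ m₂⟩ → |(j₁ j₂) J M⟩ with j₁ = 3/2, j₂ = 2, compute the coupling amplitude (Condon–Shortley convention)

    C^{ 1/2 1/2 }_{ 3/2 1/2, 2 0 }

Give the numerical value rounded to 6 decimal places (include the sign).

√[2·3!0!1!/5! · 2!1!2!2!1!0!] = √(4/5)
  +(−1)^1/∏(1,2,0,1,0,0)! = -1/2  (running -1/2)
⟨..|..⟩ = √(4/5)·(-1/2) = -0.447214

-0.447214  (= −√(1/5))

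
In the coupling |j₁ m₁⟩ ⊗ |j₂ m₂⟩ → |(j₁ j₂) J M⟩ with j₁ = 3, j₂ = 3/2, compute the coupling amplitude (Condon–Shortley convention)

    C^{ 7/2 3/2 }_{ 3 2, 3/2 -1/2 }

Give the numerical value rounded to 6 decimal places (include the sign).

j₁+j₂−J=1  J+j₁−j₂=5  J−j₁+j₂=2  j₁+j₂+J+1=9
(j₁±m₁, j₂±m₂, J±M) = (5,1,1,2,5,2)
P² = 6400/21
sum k=0..1:
  [0] +1/24 = 1/24
  [1] −1/240 = -1/240
S = 3/80
C² = P²·S² = 3/7 ; C = +0.654654

+√(3/7) ≈ +0.654654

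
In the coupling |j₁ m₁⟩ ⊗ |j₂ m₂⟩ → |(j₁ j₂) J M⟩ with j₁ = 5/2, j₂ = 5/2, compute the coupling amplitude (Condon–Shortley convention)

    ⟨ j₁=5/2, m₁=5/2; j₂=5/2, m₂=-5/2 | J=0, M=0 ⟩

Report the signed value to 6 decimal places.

+0.408248  (= +√(1/6))

√[1·5!0!0!/6! · 5!0!0!5!0!0!] = √(2400)
  +(−1)^0/∏(0,5,0,0,0,0)! = 1/120  (running 1/120)
⟨..|..⟩ = √(2400)·(1/120) = +0.408248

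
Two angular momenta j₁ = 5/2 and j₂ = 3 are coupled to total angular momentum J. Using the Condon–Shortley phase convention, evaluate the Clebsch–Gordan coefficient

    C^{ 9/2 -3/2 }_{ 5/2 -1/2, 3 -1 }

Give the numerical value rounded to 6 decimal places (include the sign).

j₁+j₂−J=1  J+j₁−j₂=4  J−j₁+j₂=5  j₁+j₂+J+1=11
(j₁±m₁, j₂±m₂, J±M) = (2,3,2,4,3,6)
P² = 138240/77
sum k=0..1:
  [0] +1/72 = 1/72
  [1] −1/96 = -1/96
S = 1/288
C² = P²·S² = 5/231 ; C = +0.147122

+0.147122  (= +√(5/231))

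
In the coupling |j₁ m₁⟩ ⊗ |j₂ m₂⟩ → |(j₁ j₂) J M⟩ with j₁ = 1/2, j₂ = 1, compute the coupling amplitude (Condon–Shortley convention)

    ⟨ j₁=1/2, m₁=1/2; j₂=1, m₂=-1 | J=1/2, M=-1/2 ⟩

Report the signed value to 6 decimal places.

j₁+j₂−J=1  J+j₁−j₂=0  J−j₁+j₂=1  j₁+j₂+J+1=3
(j₁±m₁, j₂±m₂, J±M) = (1,0,0,2,0,1)
P² = 2/3
sum k=0..0:
  [0] +1/1 = 1
S = 1
C² = P²·S² = 2/3 ; C = +0.816497

+0.816497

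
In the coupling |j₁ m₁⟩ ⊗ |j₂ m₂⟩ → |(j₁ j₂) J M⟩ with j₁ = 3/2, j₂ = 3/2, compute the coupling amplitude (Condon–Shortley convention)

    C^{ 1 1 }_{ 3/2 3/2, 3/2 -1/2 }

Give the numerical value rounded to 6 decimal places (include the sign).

triangle: 2!×1!×1!/5! = 2/120
(j±m)!: 3!×0!×1!×2!×2!×0! = 24
prefactor² = (2J+1)×Δ×N² = 6/5
  k=0: +1/(0!×2!×0!×1!×1!×0!) = 1/2
Σ = 1/2  ⇒  CG² = 6/5×1/2² = 3/10
CG = +√(3/10) = +0.547723

+√(3/10) ≈ +0.547723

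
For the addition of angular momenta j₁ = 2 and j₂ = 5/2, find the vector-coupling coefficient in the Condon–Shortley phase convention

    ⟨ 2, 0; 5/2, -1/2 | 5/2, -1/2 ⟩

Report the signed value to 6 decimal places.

−√(8/35) ≈ -0.478091

triangle: 2!×2!×3!/8! = 24/40320
(j±m)!: 2!×2!×2!×3!×2!×3! = 576
prefactor² = (2J+1)×Δ×N² = 72/35
  k=0: +1/(0!×2!×2!×2!×0!×1!) = 1/8
  k=1: −1/(1!×1!×1!×1!×1!×2!) = -1/2
  k=2: +1/(2!×0!×0!×0!×2!×3!) = 1/24
Σ = -1/3  ⇒  CG² = 72/35×(-1/3)² = 8/35
CG = −√(8/35) = -0.478091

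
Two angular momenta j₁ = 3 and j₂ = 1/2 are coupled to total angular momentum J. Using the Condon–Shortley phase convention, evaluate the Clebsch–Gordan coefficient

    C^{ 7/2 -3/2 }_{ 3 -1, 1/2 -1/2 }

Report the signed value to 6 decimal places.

√[8·0!6!1!/8! · 2!4!0!1!2!5!] = √(11520/7)
  +(−1)^0/∏(0,0,4,0,2,1)! = 1/48  (running 1/48)
⟨..|..⟩ = √(11520/7)·(1/48) = +0.845154

+√(5/7) ≈ +0.845154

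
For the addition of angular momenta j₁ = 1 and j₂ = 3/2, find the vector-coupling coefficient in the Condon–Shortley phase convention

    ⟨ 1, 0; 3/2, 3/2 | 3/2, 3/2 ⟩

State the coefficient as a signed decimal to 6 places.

−√(3/5) = -0.774597

triangle: 1!×1!×2!/5! = 2/120
(j±m)!: 1!×1!×3!×0!×3!×0! = 36
prefactor² = (2J+1)×Δ×N² = 12/5
  k=1: −1/(1!×0!×0!×2!×1!×0!) = -1/2
Σ = -1/2  ⇒  CG² = 12/5×(-1/2)² = 3/5
CG = −√(3/5) = -0.774597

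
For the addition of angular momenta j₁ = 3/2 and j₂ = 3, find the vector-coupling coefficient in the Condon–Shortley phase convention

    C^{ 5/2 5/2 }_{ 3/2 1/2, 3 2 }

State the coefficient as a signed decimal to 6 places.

j₁+j₂−J=2  J+j₁−j₂=1  J−j₁+j₂=4  j₁+j₂+J+1=8
(j₁±m₁, j₂±m₂, J±M) = (2,1,5,1,5,0)
P² = 1440/7
sum k=1..1:
  [1] −1/24 = -1/24
S = -1/24
C² = P²·S² = 5/14 ; C = -0.597614

−√(5/14) = -0.597614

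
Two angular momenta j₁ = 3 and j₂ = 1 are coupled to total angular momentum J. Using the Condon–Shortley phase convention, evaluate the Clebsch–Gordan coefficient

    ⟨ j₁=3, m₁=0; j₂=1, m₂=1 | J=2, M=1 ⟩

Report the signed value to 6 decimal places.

+0.377964  (= +√(1/7))

triangle: 2!*4!*0!/7! = 48/5040
(j±m)!: 3!*3!*2!*0!*3!*1! = 432
prefactor² = (2J+1)*Δ*N² = 144/7
  k=2: +1/(2!*0!*1!*0!*3!*0!) = 1/12
Σ = 1/12  ⇒  CG² = 144/7*1/12² = 1/7
CG = +√(1/7) = +0.377964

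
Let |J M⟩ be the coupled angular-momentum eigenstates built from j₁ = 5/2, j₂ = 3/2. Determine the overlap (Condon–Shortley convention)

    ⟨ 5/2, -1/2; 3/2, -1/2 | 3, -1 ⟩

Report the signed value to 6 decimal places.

+√(1/60) = +0.129099

j₁+j₂−J=1  J+j₁−j₂=4  J−j₁+j₂=2  j₁+j₂+J+1=8
(j₁±m₁, j₂±m₂, J±M) = (2,3,1,2,2,4)
P² = 48/5
sum k=0..1:
  [0] +1/6 = 1/6
  [1] −1/8 = -1/8
S = 1/24
C² = P²·S² = 1/60 ; C = +0.129099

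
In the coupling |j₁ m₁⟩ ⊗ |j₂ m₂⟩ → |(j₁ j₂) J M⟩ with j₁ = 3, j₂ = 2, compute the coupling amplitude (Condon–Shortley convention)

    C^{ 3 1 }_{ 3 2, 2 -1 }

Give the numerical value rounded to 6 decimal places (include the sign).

+√(1/4) ≈ +0.500000

√[7·2!4!2!/9! · 5!1!1!3!4!2!] = √(64)
  +(−1)^0/∏(0,2,1,1,3,1)! = 1/12  (running 1/12)
  +(−1)^1/∏(1,1,0,0,4,2)! = -1/48  (running 1/16)
⟨..|..⟩ = √(64)·(1/16) = +0.500000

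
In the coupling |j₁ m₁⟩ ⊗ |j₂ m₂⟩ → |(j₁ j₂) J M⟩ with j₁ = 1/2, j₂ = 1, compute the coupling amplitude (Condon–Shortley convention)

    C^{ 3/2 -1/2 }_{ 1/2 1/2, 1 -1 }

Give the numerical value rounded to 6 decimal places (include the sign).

+√(1/3) = +0.577350

√[4·0!1!2!/4! · 1!0!0!2!1!2!] = √(4/3)
  +(−1)^0/∏(0,0,0,0,1,2)! = 1/2  (running 1/2)
⟨..|..⟩ = √(4/3)·(1/2) = +0.577350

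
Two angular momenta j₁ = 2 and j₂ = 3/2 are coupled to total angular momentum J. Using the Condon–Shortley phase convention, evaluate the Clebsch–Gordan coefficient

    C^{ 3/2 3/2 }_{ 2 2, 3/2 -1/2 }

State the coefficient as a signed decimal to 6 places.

+√(2/5) = +0.632456

j₁+j₂−J=2  J+j₁−j₂=2  J−j₁+j₂=1  j₁+j₂+J+1=6
(j₁±m₁, j₂±m₂, J±M) = (4,0,1,2,3,0)
P² = 32/5
sum k=0..0:
  [0] +1/4 = 1/4
S = 1/4
C² = P²·S² = 2/5 ; C = +0.632456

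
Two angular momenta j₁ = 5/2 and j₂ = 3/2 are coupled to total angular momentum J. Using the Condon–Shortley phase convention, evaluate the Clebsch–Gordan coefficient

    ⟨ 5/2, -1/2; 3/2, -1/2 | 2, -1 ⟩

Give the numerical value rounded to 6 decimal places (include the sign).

−√(25/84) ≈ -0.545545

j₁+j₂−J=2  J+j₁−j₂=3  J−j₁+j₂=1  j₁+j₂+J+1=7
(j₁±m₁, j₂±m₂, J±M) = (2,3,1,2,1,3)
P² = 12/7
sum k=0..1:
  [0] +1/12 = 1/12
  [1] −1/2 = -1/2
S = -5/12
C² = P²·S² = 25/84 ; C = -0.545545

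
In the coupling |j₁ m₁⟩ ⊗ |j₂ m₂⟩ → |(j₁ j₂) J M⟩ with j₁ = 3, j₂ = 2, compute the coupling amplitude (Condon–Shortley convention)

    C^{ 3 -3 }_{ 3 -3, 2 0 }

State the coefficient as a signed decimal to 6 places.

+0.645497  (= +√(5/12))

triangle: 2!·4!·2!/9! = 96/362880
(j±m)!: 0!·6!·2!·2!·0!·6! = 2073600
prefactor² = (2J+1)·Δ·N² = 3840
  k=2: +1/(2!·0!·4!·0!·0!·2!) = 1/96
Σ = 1/96  ⇒  CG² = 3840·1/96² = 5/12
CG = +√(5/12) = +0.645497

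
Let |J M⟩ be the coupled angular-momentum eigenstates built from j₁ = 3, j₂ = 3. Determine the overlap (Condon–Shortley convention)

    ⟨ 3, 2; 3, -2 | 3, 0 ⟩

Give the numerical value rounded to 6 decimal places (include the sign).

j₁+j₂−J=3  J+j₁−j₂=3  J−j₁+j₂=3  j₁+j₂+J+1=10
(j₁±m₁, j₂±m₂, J±M) = (5,1,1,5,3,3)
P² = 216
sum k=0..1:
  [0] +1/24 = 1/24
  [1] −1/72 = -1/72
S = 1/36
C² = P²·S² = 1/6 ; C = +0.408248

+√(1/6) ≈ +0.408248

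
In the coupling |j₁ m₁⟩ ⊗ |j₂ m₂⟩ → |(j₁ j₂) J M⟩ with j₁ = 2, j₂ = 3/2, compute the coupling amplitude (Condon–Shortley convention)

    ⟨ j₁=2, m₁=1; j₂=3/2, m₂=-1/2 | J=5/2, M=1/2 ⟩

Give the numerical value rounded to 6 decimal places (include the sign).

j₁+j₂−J=1  J+j₁−j₂=3  J−j₁+j₂=2  j₁+j₂+J+1=7
(j₁±m₁, j₂±m₂, J±M) = (3,1,1,2,3,2)
P² = 72/35
sum k=0..1:
  [0] +1/2 = 1/2
  [1] −1/12 = -1/12
S = 5/12
C² = P²·S² = 5/14 ; C = +0.597614

+0.597614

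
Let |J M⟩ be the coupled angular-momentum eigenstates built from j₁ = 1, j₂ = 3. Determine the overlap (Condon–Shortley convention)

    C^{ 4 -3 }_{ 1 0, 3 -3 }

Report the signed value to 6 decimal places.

+√(1/4) ≈ +0.500000

j₁+j₂−J=0  J+j₁−j₂=2  J−j₁+j₂=6  j₁+j₂+J+1=9
(j₁±m₁, j₂±m₂, J±M) = (1,1,0,6,1,7)
P² = 129600
sum k=0..0:
  [0] +1/720 = 1/720
S = 1/720
C² = P²·S² = 1/4 ; C = +0.500000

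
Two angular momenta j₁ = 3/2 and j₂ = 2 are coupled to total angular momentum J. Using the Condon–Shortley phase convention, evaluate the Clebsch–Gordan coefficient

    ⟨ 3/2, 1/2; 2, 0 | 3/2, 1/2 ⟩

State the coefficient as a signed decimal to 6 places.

√[4·2!1!2!/6! · 2!1!2!2!2!1!] = √(16/45)
  +(−1)^0/∏(0,2,1,2,0,0)! = 1/4  (running 1/4)
  +(−1)^1/∏(1,1,0,1,1,1)! = -1  (running -3/4)
⟨..|..⟩ = √(16/45)·(-3/4) = -0.447214

-0.447214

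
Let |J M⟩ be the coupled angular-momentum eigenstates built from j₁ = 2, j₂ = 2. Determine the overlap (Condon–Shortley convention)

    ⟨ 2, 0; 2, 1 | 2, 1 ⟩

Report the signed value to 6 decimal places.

j₁+j₂−J=2  J+j₁−j₂=2  J−j₁+j₂=2  j₁+j₂+J+1=7
(j₁±m₁, j₂±m₂, J±M) = (2,2,3,1,3,1)
P² = 8/7
sum k=1..2:
  [1] −1/2 = -1/2
  [2] +1/4 = 1/4
S = -1/4
C² = P²·S² = 1/14 ; C = -0.267261

−√(1/14) ≈ -0.267261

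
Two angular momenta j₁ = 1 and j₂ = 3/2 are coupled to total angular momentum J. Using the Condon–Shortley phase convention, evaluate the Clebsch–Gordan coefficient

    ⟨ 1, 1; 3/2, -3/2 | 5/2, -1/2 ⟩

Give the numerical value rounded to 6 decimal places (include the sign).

triangle: 0!·2!·3!/6! = 12/720
(j±m)!: 2!·0!·0!·3!·2!·3! = 144
prefactor² = (2J+1)·Δ·N² = 72/5
  k=0: +1/(0!·0!·0!·0!·2!·3!) = 1/12
Σ = 1/12  ⇒  CG² = 72/5·1/12² = 1/10
CG = +√(1/10) = +0.316228

+0.316228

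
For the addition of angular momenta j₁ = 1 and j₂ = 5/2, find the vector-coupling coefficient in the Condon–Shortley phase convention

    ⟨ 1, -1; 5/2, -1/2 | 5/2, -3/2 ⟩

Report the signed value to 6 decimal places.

j₁+j₂−J=1  J+j₁−j₂=1  J−j₁+j₂=4  j₁+j₂+J+1=7
(j₁±m₁, j₂±m₂, J±M) = (0,2,2,3,1,4)
P² = 576/35
sum k=1..1:
  [1] −1/6 = -1/6
S = -1/6
C² = P²·S² = 16/35 ; C = -0.676123

-0.676123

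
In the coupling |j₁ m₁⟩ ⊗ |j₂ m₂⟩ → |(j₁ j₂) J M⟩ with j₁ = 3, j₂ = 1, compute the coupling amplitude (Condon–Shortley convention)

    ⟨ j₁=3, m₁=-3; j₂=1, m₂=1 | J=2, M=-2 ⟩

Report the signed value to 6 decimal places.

+0.845154  (= +√(5/7))

√[5·2!4!0!/7! · 0!6!2!0!0!4!] = √(11520/7)
  +(−1)^2/∏(2,0,4,0,0,0)! = 1/48  (running 1/48)
⟨..|..⟩ = √(11520/7)·(1/48) = +0.845154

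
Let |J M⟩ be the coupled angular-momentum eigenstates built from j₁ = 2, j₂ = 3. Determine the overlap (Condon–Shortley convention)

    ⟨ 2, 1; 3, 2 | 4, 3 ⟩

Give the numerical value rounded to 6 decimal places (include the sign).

-0.223607

√[9·1!3!5!/10! · 3!1!5!1!7!1!] = √(6480)
  +(−1)^0/∏(0,1,1,5,2,0)! = 1/240  (running 1/240)
  +(−1)^1/∏(1,0,0,4,3,1)! = -1/144  (running -1/360)
⟨..|..⟩ = √(6480)·(-1/360) = -0.223607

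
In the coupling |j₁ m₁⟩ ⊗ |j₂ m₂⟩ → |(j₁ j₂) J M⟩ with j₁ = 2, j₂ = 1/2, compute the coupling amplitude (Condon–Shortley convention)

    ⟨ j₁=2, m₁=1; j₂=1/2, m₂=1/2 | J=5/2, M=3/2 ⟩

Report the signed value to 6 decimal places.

+0.894427  (= +√(4/5))

triangle: 0!·4!·1!/6! = 24/720
(j±m)!: 3!·1!·1!·0!·4!·1! = 144
prefactor² = (2J+1)·Δ·N² = 144/5
  k=0: +1/(0!·0!·1!·1!·3!·0!) = 1/6
Σ = 1/6  ⇒  CG² = 144/5·1/6² = 4/5
CG = +√(4/5) = +0.894427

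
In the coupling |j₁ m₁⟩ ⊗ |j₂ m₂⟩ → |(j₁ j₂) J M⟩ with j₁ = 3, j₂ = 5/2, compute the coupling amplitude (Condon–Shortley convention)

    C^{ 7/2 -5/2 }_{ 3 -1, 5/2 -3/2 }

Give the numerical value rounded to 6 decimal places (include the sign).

−√(10/63) ≈ -0.398410

j₁+j₂−J=2  J+j₁−j₂=4  J−j₁+j₂=3  j₁+j₂+J+1=10
(j₁±m₁, j₂±m₂, J±M) = (2,4,1,4,1,6)
P² = 18432/35
sum k=0..1:
  [0] +1/96 = 1/96
  [1] −1/36 = -1/36
S = -5/288
C² = P²·S² = 10/63 ; C = -0.398410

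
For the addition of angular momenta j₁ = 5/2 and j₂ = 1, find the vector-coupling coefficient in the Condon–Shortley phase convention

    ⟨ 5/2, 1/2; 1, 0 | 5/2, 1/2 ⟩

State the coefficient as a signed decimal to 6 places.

√[6·1!4!1!/7! · 3!2!1!1!3!2!] = √(144/35)
  +(−1)^0/∏(0,1,2,1,2,0)! = 1/4  (running 1/4)
  +(−1)^1/∏(1,0,1,0,3,1)! = -1/6  (running 1/12)
⟨..|..⟩ = √(144/35)·(1/12) = +0.169031

+√(1/35) = +0.169031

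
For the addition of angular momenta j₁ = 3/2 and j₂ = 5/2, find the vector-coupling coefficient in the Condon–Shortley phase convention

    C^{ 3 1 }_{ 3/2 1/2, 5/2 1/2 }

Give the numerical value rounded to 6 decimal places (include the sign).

j₁+j₂−J=1  J+j₁−j₂=2  J−j₁+j₂=4  j₁+j₂+J+1=8
(j₁±m₁, j₂±m₂, J±M) = (2,1,3,2,4,2)
P² = 48/5
sum k=0..1:
  [0] +1/6 = 1/6
  [1] −1/8 = -1/8
S = 1/24
C² = P²·S² = 1/60 ; C = +0.129099

+0.129099  (= +√(1/60))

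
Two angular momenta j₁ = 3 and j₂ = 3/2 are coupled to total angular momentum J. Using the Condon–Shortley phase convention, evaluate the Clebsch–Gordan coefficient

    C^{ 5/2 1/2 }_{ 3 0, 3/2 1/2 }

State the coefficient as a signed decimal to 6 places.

triangle: 2!·4!·1!/8! = 48/40320
(j±m)!: 3!·3!·2!·1!·3!·2! = 864
prefactor² = (2J+1)·Δ·N² = 216/35
  k=1: −1/(1!·1!·2!·1!·2!·0!) = -1/4
  k=2: +1/(2!·0!·1!·0!·3!·1!) = 1/12
Σ = -1/6  ⇒  CG² = 216/35·(-1/6)² = 6/35
CG = −√(6/35) = -0.414039

-0.414039  (= −√(6/35))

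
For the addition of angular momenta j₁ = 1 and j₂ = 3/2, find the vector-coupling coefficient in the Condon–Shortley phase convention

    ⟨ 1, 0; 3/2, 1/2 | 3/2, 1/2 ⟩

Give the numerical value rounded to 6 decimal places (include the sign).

√[4·1!1!2!/5! · 1!1!2!1!2!1!] = √(4/15)
  +(−1)^0/∏(0,1,1,2,0,0)! = 1/2  (running 1/2)
  +(−1)^1/∏(1,0,0,1,1,1)! = -1  (running -1/2)
⟨..|..⟩ = √(4/15)·(-1/2) = -0.258199

−√(1/15) ≈ -0.258199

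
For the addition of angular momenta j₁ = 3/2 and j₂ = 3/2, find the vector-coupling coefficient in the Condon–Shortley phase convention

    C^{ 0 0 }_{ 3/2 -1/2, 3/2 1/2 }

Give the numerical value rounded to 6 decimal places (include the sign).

√[1·3!0!0!/4! · 1!2!2!1!0!0!] = √(1)
  +(−1)^2/∏(2,1,0,0,0,0)! = 1/2  (running 1/2)
⟨..|..⟩ = √(1)·(1/2) = +0.500000

+√(1/4) = +0.500000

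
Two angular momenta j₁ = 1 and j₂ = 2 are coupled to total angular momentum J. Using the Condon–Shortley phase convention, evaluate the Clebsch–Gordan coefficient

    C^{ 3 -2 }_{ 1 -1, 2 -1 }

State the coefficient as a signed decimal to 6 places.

+√(2/3) ≈ +0.816497

j₁+j₂−J=0  J+j₁−j₂=2  J−j₁+j₂=4  j₁+j₂+J+1=7
(j₁±m₁, j₂±m₂, J±M) = (0,2,1,3,1,5)
P² = 96
sum k=0..0:
  [0] +1/12 = 1/12
S = 1/12
C² = P²·S² = 2/3 ; C = +0.816497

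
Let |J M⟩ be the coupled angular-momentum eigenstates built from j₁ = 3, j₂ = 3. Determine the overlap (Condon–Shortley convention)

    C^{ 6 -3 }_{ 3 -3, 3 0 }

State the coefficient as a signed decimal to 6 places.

j₁+j₂−J=0  J+j₁−j₂=6  J−j₁+j₂=6  j₁+j₂+J+1=13
(j₁±m₁, j₂±m₂, J±M) = (0,6,3,3,3,9)
P² = 671846400/11
sum k=0..0:
  [0] +1/25920 = 1/25920
S = 1/25920
C² = P²·S² = 1/11 ; C = +0.301511

+0.301511  (= +√(1/11))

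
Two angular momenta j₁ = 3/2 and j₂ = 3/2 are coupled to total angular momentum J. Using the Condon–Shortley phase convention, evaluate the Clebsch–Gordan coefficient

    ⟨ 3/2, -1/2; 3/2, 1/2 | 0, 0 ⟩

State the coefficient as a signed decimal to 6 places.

triangle: 3!·0!·0!/4! = 6/24
(j±m)!: 1!·2!·2!·1!·0!·0! = 4
prefactor² = (2J+1)·Δ·N² = 1
  k=2: +1/(2!·1!·0!·0!·0!·0!) = 1/2
Σ = 1/2  ⇒  CG² = 1·1/2² = 1/4
CG = +√(1/4) = +0.500000

+0.500000  (= +√(1/4))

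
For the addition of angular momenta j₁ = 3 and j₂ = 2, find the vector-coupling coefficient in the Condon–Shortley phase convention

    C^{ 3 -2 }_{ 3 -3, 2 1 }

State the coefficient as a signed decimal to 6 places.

+0.645497  (= +√(5/12))

√[7·2!4!2!/9! · 0!6!3!1!1!5!] = √(960)
  +(−1)^2/∏(2,0,4,1,0,1)! = 1/48  (running 1/48)
⟨..|..⟩ = √(960)·(1/48) = +0.645497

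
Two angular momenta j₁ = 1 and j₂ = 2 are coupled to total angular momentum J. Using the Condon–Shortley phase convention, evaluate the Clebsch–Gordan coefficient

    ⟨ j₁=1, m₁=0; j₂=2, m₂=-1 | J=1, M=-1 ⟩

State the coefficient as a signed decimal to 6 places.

j₁+j₂−J=2  J+j₁−j₂=0  J−j₁+j₂=2  j₁+j₂+J+1=5
(j₁±m₁, j₂±m₂, J±M) = (1,1,1,3,0,2)
P² = 6/5
sum k=1..1:
  [1] −1/2 = -1/2
S = -1/2
C² = P²·S² = 3/10 ; C = -0.547723

-0.547723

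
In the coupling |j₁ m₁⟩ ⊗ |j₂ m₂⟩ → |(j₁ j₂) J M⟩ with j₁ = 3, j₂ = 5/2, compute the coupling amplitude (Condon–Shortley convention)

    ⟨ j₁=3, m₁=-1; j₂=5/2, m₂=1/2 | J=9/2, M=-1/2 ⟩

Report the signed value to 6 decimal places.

√[10·1!5!4!/11! · 2!4!3!2!4!5!] = √(92160/77)
  +(−1)^0/∏(0,1,4,3,1,1)! = 1/144  (running 1/144)
  +(−1)^1/∏(1,0,3,2,2,2)! = -1/48  (running -1/72)
⟨..|..⟩ = √(92160/77)·(-1/72) = -0.480500

-0.480500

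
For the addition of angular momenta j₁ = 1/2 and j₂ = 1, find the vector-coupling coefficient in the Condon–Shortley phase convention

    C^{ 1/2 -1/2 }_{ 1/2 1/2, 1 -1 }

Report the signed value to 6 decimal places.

j₁+j₂−J=1  J+j₁−j₂=0  J−j₁+j₂=1  j₁+j₂+J+1=3
(j₁±m₁, j₂±m₂, J±M) = (1,0,0,2,0,1)
P² = 2/3
sum k=0..0:
  [0] +1/1 = 1
S = 1
C² = P²·S² = 2/3 ; C = +0.816497

+√(2/3) = +0.816497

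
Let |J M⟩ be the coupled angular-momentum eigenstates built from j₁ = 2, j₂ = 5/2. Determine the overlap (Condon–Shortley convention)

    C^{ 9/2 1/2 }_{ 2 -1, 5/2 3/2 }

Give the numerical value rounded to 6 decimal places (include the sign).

+√(10/63) = +0.398410

√[10·0!4!5!/10! · 1!3!4!1!5!4!] = √(23040/7)
  +(−1)^0/∏(0,0,3,4,1,1)! = 1/144  (running 1/144)
⟨..|..⟩ = √(23040/7)·(1/144) = +0.398410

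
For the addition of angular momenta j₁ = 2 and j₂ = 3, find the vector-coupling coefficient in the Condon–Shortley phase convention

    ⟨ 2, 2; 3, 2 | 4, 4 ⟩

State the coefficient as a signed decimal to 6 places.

j₁+j₂−J=1  J+j₁−j₂=3  J−j₁+j₂=5  j₁+j₂+J+1=10
(j₁±m₁, j₂±m₂, J±M) = (4,0,5,1,8,0)
P² = 207360
sum k=0..0:
  [0] +1/720 = 1/720
S = 1/720
C² = P²·S² = 2/5 ; C = +0.632456

+√(2/5) = +0.632456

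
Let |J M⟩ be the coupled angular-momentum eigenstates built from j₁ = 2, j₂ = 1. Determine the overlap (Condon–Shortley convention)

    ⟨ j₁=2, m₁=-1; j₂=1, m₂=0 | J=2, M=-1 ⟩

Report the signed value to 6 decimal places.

-0.408248  (= −√(1/6))

triangle: 1!·3!·1!/6! = 6/720
(j±m)!: 1!·3!·1!·1!·1!·3! = 36
prefactor² = (2J+1)·Δ·N² = 3/2
  k=0: +1/(0!·1!·3!·1!·0!·0!) = 1/6
  k=1: −1/(1!·0!·2!·0!·1!·1!) = -1/2
Σ = -1/3  ⇒  CG² = 3/2·(-1/3)² = 1/6
CG = −√(1/6) = -0.408248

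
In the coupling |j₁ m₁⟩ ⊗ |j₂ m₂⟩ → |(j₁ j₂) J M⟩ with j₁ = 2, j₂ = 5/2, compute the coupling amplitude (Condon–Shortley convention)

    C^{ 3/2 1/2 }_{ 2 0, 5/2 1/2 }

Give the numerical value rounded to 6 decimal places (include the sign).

triangle: 3!×1!×2!/7! = 12/5040
(j±m)!: 2!×2!×3!×2!×2!×1! = 96
prefactor² = (2J+1)×Δ×N² = 32/35
  k=1: −1/(1!×2!×1!×2!×0!×0!) = -1/4
  k=2: +1/(2!×1!×0!×1!×1!×1!) = 1/2
Σ = 1/4  ⇒  CG² = 32/35×1/4² = 2/35
CG = +√(2/35) = +0.239046

+0.239046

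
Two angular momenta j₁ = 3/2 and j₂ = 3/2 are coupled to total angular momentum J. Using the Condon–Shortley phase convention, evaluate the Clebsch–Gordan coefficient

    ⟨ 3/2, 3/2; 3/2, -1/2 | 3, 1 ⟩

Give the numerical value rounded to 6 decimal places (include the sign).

triangle: 0!×3!×3!/7! = 36/5040
(j±m)!: 3!×0!×1!×2!×4!×2! = 576
prefactor² = (2J+1)×Δ×N² = 144/5
  k=0: +1/(0!×0!×0!×1!×3!×2!) = 1/12
Σ = 1/12  ⇒  CG² = 144/5×1/12² = 1/5
CG = +√(1/5) = +0.447214

+0.447214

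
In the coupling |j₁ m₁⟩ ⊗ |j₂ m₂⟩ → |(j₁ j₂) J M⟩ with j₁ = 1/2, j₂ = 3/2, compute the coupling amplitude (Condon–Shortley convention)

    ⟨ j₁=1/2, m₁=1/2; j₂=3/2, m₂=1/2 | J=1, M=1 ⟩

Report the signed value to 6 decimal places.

+√(1/4) ≈ +0.500000

j₁+j₂−J=1  J+j₁−j₂=0  J−j₁+j₂=2  j₁+j₂+J+1=4
(j₁±m₁, j₂±m₂, J±M) = (1,0,2,1,2,0)
P² = 1
sum k=0..0:
  [0] +1/2 = 1/2
S = 1/2
C² = P²·S² = 1/4 ; C = +0.500000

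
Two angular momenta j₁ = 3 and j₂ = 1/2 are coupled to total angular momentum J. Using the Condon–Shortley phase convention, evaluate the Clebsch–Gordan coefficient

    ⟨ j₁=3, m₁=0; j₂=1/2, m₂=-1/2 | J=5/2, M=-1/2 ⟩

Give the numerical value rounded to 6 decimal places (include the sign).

+√(3/7) = +0.654654

triangle: 1!*5!*0!/7! = 120/5040
(j±m)!: 3!*3!*0!*1!*2!*3! = 432
prefactor² = (2J+1)*Δ*N² = 432/7
  k=0: +1/(0!*1!*3!*0!*2!*0!) = 1/12
Σ = 1/12  ⇒  CG² = 432/7*1/12² = 3/7
CG = +√(3/7) = +0.654654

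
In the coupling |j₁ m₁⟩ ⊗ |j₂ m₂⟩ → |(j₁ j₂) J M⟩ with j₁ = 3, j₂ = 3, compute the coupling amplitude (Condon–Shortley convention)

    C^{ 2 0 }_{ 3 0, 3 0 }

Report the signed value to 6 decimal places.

√[5·4!2!2!/9! · 3!3!3!3!2!2!] = √(48/7)
  +(−1)^1/∏(1,3,2,2,0,0)! = -1/24  (running -1/24)
  +(−1)^2/∏(2,2,1,1,1,1)! = 1/4  (running 5/24)
  +(−1)^3/∏(3,1,0,0,2,2)! = -1/24  (running 1/6)
⟨..|..⟩ = √(48/7)·(1/6) = +0.436436

+√(4/21) = +0.436436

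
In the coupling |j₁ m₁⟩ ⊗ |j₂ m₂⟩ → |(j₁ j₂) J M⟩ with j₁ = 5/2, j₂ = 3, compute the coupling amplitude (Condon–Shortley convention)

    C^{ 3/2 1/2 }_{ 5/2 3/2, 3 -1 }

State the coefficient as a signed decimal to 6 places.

triangle: 4!·1!·2!/8! = 48/40320
(j±m)!: 4!·1!·2!·4!·2!·1! = 2304
prefactor² = (2J+1)·Δ·N² = 384/35
  k=0: +1/(0!·4!·1!·2!·0!·0!) = 1/48
  k=1: −1/(1!·3!·0!·1!·1!·1!) = -1/6
Σ = -7/48  ⇒  CG² = 384/35·(-7/48)² = 7/30
CG = −√(7/30) = -0.483046

-0.483046  (= −√(7/30))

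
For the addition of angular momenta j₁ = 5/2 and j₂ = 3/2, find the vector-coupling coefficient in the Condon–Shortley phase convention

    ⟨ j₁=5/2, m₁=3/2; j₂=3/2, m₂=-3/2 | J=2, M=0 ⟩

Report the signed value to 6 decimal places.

+0.654654

triangle: 2!·3!·1!/7! = 12/5040
(j±m)!: 4!·1!·0!·3!·2!·2! = 576
prefactor² = (2J+1)·Δ·N² = 48/7
  k=0: +1/(0!·2!·1!·0!·2!·1!) = 1/4
Σ = 1/4  ⇒  CG² = 48/7·1/4² = 3/7
CG = +√(3/7) = +0.654654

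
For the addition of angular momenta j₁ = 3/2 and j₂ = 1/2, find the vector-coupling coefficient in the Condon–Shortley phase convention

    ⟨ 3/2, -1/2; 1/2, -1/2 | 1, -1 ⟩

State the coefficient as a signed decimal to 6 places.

j₁+j₂−J=1  J+j₁−j₂=2  J−j₁+j₂=0  j₁+j₂+J+1=4
(j₁±m₁, j₂±m₂, J±M) = (1,2,0,1,0,2)
P² = 1
sum k=0..0:
  [0] +1/2 = 1/2
S = 1/2
C² = P²·S² = 1/4 ; C = +0.500000

+√(1/4) = +0.500000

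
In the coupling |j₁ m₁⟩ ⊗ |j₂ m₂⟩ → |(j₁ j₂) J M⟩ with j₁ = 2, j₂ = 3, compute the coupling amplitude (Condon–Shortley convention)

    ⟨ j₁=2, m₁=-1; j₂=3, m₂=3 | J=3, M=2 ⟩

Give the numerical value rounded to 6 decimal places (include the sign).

√[7·2!2!4!/9! · 1!3!6!0!5!1!] = √(960)
  +(−1)^2/∏(2,0,1,4,1,0)! = 1/48  (running 1/48)
⟨..|..⟩ = √(960)·(1/48) = +0.645497

+0.645497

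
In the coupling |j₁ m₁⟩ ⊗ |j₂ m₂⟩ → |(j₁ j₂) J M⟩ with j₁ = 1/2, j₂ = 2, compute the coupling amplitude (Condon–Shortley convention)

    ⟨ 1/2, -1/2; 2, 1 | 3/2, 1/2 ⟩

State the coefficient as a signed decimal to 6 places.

-0.774597

j₁+j₂−J=1  J+j₁−j₂=0  J−j₁+j₂=3  j₁+j₂+J+1=5
(j₁±m₁, j₂±m₂, J±M) = (0,1,3,1,2,1)
P² = 12/5
sum k=1..1:
  [1] −1/2 = -1/2
S = -1/2
C² = P²·S² = 3/5 ; C = -0.774597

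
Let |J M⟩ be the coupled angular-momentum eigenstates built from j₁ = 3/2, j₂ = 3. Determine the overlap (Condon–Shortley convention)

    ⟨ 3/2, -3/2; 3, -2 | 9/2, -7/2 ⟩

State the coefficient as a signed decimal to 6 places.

+√(2/3) ≈ +0.816497

triangle: 0!*3!*6!/10! = 4320/3628800
(j±m)!: 0!*3!*1!*5!*1!*8! = 29030400
prefactor² = (2J+1)*Δ*N² = 345600
  k=0: +1/(0!*0!*3!*1!*0!*5!) = 1/720
Σ = 1/720  ⇒  CG² = 345600*1/720² = 2/3
CG = +√(2/3) = +0.816497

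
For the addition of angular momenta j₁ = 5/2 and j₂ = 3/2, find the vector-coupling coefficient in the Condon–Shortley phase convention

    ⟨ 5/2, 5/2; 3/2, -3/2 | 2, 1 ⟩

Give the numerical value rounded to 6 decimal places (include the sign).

+√(5/14) ≈ +0.597614

√[5·2!3!1!/7! · 5!0!0!3!3!1!] = √(360/7)
  +(−1)^0/∏(0,2,0,0,3,1)! = 1/12  (running 1/12)
⟨..|..⟩ = √(360/7)·(1/12) = +0.597614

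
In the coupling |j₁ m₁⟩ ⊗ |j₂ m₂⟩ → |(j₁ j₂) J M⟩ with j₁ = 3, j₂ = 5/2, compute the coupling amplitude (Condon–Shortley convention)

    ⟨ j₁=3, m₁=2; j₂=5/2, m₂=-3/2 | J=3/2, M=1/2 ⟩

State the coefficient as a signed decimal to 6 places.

√[4·4!2!1!/8! · 5!1!1!4!2!1!] = √(192/7)
  +(−1)^0/∏(0,4,1,1,1,0)! = 1/24  (running 1/24)
  +(−1)^1/∏(1,3,0,0,2,1)! = -1/12  (running -1/24)
⟨..|..⟩ = √(192/7)·(-1/24) = -0.218218

−√(1/21) = -0.218218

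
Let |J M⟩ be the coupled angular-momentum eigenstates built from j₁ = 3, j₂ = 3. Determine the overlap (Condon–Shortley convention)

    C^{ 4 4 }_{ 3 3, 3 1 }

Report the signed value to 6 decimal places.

+√(3/11) = +0.522233

triangle: 2!*4!*4!/11! = 1152/39916800
(j±m)!: 6!*0!*4!*2!*8!*0! = 1393459200
prefactor² = (2J+1)*Δ*N² = 3981312/11
  k=0: +1/(0!*2!*0!*4!*4!*0!) = 1/1152
Σ = 1/1152  ⇒  CG² = 3981312/11*1/1152² = 3/11
CG = +√(3/11) = +0.522233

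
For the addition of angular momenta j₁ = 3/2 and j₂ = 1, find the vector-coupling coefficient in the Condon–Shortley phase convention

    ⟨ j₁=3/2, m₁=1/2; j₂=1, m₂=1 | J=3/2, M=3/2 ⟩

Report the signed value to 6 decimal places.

j₁+j₂−J=1  J+j₁−j₂=2  J−j₁+j₂=1  j₁+j₂+J+1=5
(j₁±m₁, j₂±m₂, J±M) = (2,1,2,0,3,0)
P² = 8/5
sum k=1..1:
  [1] −1/2 = -1/2
S = -1/2
C² = P²·S² = 2/5 ; C = -0.632456

−√(2/5) = -0.632456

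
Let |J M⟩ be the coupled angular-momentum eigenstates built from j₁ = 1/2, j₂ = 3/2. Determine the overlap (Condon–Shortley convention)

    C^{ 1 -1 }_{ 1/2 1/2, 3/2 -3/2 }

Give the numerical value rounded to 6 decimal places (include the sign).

√[3·1!0!2!/4! · 1!0!0!3!0!2!] = √(3)
  +(−1)^0/∏(0,1,0,0,0,2)! = 1/2  (running 1/2)
⟨..|..⟩ = √(3)·(1/2) = +0.866025

+0.866025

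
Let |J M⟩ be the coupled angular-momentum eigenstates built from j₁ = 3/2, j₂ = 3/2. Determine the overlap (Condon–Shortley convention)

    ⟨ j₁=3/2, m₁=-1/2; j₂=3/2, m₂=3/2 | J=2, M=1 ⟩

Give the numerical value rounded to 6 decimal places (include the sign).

−√(1/2) ≈ -0.707107

j₁+j₂−J=1  J+j₁−j₂=2  J−j₁+j₂=2  j₁+j₂+J+1=6
(j₁±m₁, j₂±m₂, J±M) = (1,2,3,0,3,1)
P² = 2
sum k=1..1:
  [1] −1/2 = -1/2
S = -1/2
C² = P²·S² = 1/2 ; C = -0.707107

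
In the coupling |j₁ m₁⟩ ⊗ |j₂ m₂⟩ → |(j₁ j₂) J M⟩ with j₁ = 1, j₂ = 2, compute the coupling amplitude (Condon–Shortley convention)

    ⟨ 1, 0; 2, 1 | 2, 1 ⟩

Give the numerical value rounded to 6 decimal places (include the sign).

√[5·1!1!3!/6! · 1!1!3!1!3!1!] = √(3/2)
  +(−1)^0/∏(0,1,1,3,0,0)! = 1/6  (running 1/6)
  +(−1)^1/∏(1,0,0,2,1,1)! = -1/2  (running -1/3)
⟨..|..⟩ = √(3/2)·(-1/3) = -0.408248

-0.408248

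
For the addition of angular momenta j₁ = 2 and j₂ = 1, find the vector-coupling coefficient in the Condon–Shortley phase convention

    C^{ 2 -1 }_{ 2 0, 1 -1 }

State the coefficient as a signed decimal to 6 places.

√[5·1!3!1!/6! · 2!2!0!2!1!3!] = √(2)
  +(−1)^0/∏(0,1,2,0,1,1)! = 1/2  (running 1/2)
⟨..|..⟩ = √(2)·(1/2) = +0.707107

+√(1/2) = +0.707107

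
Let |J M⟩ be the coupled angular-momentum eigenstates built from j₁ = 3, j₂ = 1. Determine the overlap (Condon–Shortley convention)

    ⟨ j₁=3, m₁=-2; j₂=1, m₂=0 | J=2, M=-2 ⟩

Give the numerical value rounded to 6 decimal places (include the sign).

-0.487950

triangle: 2!*4!*0!/7! = 48/5040
(j±m)!: 1!*5!*1!*1!*0!*4! = 2880
prefactor² = (2J+1)*Δ*N² = 960/7
  k=1: −1/(1!*1!*4!*0!*0!*0!) = -1/24
Σ = -1/24  ⇒  CG² = 960/7*(-1/24)² = 5/21
CG = −√(5/21) = -0.487950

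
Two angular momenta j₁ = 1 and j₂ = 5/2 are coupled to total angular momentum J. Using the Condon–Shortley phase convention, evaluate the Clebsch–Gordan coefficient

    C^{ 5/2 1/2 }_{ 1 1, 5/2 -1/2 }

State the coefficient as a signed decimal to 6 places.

triangle: 1!*1!*4!/7! = 24/5040
(j±m)!: 2!*0!*2!*3!*3!*2! = 288
prefactor² = (2J+1)*Δ*N² = 288/35
  k=0: +1/(0!*1!*0!*2!*1!*2!) = 1/4
Σ = 1/4  ⇒  CG² = 288/35*1/4² = 18/35
CG = +√(18/35) = +0.717137

+0.717137  (= +√(18/35))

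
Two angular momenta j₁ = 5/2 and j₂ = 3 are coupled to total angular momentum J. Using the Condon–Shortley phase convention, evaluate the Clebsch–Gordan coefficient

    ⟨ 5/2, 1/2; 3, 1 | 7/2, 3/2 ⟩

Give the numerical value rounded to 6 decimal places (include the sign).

triangle: 2!×3!×4!/10! = 288/3628800
(j±m)!: 3!×2!×4!×2!×5!×2! = 138240
prefactor² = (2J+1)×Δ×N² = 3072/35
  k=0: +1/(0!×2!×2!×4!×1!×0!) = 1/96
  k=1: −1/(1!×1!×1!×3!×2!×1!) = -1/12
  k=2: +1/(2!×0!×0!×2!×3!×2!) = 1/48
Σ = -5/96  ⇒  CG² = 3072/35×(-5/96)² = 5/21
CG = −√(5/21) = -0.487950

−√(5/21) = -0.487950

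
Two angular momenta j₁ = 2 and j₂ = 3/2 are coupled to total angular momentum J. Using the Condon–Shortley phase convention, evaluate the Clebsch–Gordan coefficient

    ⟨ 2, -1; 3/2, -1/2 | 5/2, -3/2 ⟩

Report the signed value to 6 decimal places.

−√(1/35) ≈ -0.169031

√[6·1!3!2!/7! · 1!3!1!2!1!4!] = √(144/35)
  +(−1)^0/∏(0,1,3,1,0,1)! = 1/6  (running 1/6)
  +(−1)^1/∏(1,0,2,0,1,2)! = -1/4  (running -1/12)
⟨..|..⟩ = √(144/35)·(-1/12) = -0.169031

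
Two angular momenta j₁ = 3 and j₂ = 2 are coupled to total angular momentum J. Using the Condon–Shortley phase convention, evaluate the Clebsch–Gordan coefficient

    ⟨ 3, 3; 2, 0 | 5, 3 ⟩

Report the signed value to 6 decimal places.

√[11·0!6!4!/11! · 6!0!2!2!8!2!] = √(1105920)
  +(−1)^0/∏(0,0,0,2,6,2)! = 1/2880  (running 1/2880)
⟨..|..⟩ = √(1105920)·(1/2880) = +0.365148

+0.365148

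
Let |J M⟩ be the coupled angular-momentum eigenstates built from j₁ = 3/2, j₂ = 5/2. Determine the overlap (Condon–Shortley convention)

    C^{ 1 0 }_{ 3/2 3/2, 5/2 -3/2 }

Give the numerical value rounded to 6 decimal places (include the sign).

+√(1/5) = +0.447214

triangle: 3!*0!*2!/6! = 12/720
(j±m)!: 3!*0!*1!*4!*1!*1! = 144
prefactor² = (2J+1)*Δ*N² = 36/5
  k=0: +1/(0!*3!*0!*1!*0!*1!) = 1/6
Σ = 1/6  ⇒  CG² = 36/5*1/6² = 1/5
CG = +√(1/5) = +0.447214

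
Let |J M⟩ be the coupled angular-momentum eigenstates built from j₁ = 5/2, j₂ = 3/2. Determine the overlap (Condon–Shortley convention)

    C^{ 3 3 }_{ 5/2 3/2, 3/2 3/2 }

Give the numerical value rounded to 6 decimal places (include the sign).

−√(3/8) = -0.612372

j₁+j₂−J=1  J+j₁−j₂=4  J−j₁+j₂=2  j₁+j₂+J+1=8
(j₁±m₁, j₂±m₂, J±M) = (4,1,3,0,6,0)
P² = 864
sum k=1..1:
  [1] −1/48 = -1/48
S = -1/48
C² = P²·S² = 3/8 ; C = -0.612372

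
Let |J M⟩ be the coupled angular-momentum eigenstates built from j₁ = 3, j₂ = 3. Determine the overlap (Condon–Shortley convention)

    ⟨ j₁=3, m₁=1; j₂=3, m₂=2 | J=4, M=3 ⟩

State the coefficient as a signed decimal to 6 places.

j₁+j₂−J=2  J+j₁−j₂=4  J−j₁+j₂=4  j₁+j₂+J+1=11
(j₁±m₁, j₂±m₂, J±M) = (4,2,5,1,7,1)
P² = 82944/11
sum k=1..2:
  [1] −1/144 = -1/144
  [2] +1/288 = 1/288
S = -1/288
C² = P²·S² = 1/11 ; C = -0.301511

−√(1/11) = -0.301511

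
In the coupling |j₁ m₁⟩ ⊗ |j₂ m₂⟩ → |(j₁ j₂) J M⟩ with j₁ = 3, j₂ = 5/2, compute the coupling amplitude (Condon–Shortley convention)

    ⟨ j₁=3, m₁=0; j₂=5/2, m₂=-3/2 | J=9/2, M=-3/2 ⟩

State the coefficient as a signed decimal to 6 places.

+√(45/154) = +0.540562

triangle: 1!×5!×4!/11! = 2880/39916800
(j±m)!: 3!×3!×1!×4!×3!×6! = 3732480
prefactor² = (2J+1)×Δ×N² = 207360/77
  k=0: +1/(0!×1!×3!×1!×2!×3!) = 1/72
  k=1: −1/(1!×0!×2!×0!×3!×4!) = -1/288
Σ = 1/96  ⇒  CG² = 207360/77×1/96² = 45/154
CG = +√(45/154) = +0.540562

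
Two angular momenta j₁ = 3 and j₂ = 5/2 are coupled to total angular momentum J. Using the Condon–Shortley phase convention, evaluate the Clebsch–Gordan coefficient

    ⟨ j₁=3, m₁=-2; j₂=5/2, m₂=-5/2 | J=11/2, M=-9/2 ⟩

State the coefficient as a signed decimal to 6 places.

+√(6/11) ≈ +0.738549

√[12·0!6!5!/12! · 1!5!0!5!1!10!] = √(1244160000/11)
  +(−1)^0/∏(0,0,5,0,1,5)! = 1/14400  (running 1/14400)
⟨..|..⟩ = √(1244160000/11)·(1/14400) = +0.738549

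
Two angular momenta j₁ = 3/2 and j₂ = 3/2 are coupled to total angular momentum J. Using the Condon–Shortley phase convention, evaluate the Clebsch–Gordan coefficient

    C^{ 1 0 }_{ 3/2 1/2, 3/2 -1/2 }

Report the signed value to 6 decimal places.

-0.223607  (= −√(1/20))

j₁+j₂−J=2  J+j₁−j₂=1  J−j₁+j₂=1  j₁+j₂+J+1=5
(j₁±m₁, j₂±m₂, J±M) = (2,1,1,2,1,1)
P² = 1/5
sum k=0..1:
  [0] +1/2 = 1/2
  [1] −1/1 = -1
S = -1/2
C² = P²·S² = 1/20 ; C = -0.223607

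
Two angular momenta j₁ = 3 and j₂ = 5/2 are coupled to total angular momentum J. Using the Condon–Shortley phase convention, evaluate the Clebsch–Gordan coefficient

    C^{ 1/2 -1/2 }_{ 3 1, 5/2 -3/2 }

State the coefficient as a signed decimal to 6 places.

√[2·5!1!0!/7! · 4!2!1!4!0!1!] = √(384/7)
  +(−1)^1/∏(1,4,1,0,0,0)! = -1/24  (running -1/24)
⟨..|..⟩ = √(384/7)·(-1/24) = -0.308607

−√(2/21) = -0.308607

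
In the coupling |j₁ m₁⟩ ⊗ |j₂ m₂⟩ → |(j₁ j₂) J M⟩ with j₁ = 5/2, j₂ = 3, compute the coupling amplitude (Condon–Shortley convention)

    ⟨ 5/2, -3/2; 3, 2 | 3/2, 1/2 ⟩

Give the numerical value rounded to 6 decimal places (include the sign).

j₁+j₂−J=4  J+j₁−j₂=1  J−j₁+j₂=2  j₁+j₂+J+1=8
(j₁±m₁, j₂±m₂, J±M) = (1,4,5,1,2,1)
P² = 192/7
sum k=3..4:
  [3] −1/12 = -1/12
  [4] +1/24 = 1/24
S = -1/24
C² = P²·S² = 1/21 ; C = -0.218218

−√(1/21) = -0.218218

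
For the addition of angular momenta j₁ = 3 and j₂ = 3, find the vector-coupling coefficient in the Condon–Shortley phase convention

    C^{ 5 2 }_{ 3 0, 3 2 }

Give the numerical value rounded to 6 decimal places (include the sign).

−√(1/3) ≈ -0.577350

j₁+j₂−J=1  J+j₁−j₂=5  J−j₁+j₂=5  j₁+j₂+J+1=12
(j₁±m₁, j₂±m₂, J±M) = (3,3,5,1,7,3)
P² = 43200
sum k=0..1:
  [0] +1/1440 = 1/1440
  [1] −1/288 = -1/288
S = -1/360
C² = P²·S² = 1/3 ; C = -0.577350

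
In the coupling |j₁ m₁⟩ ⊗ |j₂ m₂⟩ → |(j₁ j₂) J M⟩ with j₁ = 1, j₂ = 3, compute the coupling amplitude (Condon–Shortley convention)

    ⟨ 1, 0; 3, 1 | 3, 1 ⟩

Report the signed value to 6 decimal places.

j₁+j₂−J=1  J+j₁−j₂=1  J−j₁+j₂=5  j₁+j₂+J+1=8
(j₁±m₁, j₂±m₂, J±M) = (1,1,4,2,4,2)
P² = 48
sum k=0..1:
  [0] +1/24 = 1/24
  [1] −1/12 = -1/12
S = -1/24
C² = P²·S² = 1/12 ; C = -0.288675

-0.288675  (= −√(1/12))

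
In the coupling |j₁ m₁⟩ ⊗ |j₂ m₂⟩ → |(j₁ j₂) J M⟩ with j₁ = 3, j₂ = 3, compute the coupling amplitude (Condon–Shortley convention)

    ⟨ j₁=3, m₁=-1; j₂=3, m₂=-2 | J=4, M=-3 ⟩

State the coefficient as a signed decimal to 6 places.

triangle: 2!*4!*4!/11! = 1152/39916800
(j±m)!: 2!*4!*1!*5!*1!*7! = 29030400
prefactor² = (2J+1)*Δ*N² = 82944/11
  k=0: +1/(0!*2!*4!*1!*0!*3!) = 1/288
  k=1: −1/(1!*1!*3!*0!*1!*4!) = -1/144
Σ = -1/288  ⇒  CG² = 82944/11*(-1/288)² = 1/11
CG = −√(1/11) = -0.301511

-0.301511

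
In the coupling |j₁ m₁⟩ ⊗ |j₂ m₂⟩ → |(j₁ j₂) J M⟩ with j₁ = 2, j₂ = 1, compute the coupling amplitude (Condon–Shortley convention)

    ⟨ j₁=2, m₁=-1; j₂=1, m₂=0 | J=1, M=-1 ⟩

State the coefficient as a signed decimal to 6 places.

triangle: 2!×2!×0!/5! = 4/120
(j±m)!: 1!×3!×1!×1!×0!×2! = 12
prefactor² = (2J+1)×Δ×N² = 6/5
  k=1: −1/(1!×1!×2!×0!×0!×0!) = -1/2
Σ = -1/2  ⇒  CG² = 6/5×(-1/2)² = 3/10
CG = −√(3/10) = -0.547723

−√(3/10) = -0.547723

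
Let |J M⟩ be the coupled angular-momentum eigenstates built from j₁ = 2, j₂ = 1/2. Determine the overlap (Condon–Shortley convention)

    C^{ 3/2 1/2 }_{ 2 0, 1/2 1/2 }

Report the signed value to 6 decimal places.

triangle: 1!×3!×0!/5! = 6/120
(j±m)!: 2!×2!×1!×0!×2!×1! = 8
prefactor² = (2J+1)×Δ×N² = 8/5
  k=1: −1/(1!×0!×1!×0!×2!×0!) = -1/2
Σ = -1/2  ⇒  CG² = 8/5×(-1/2)² = 2/5
CG = −√(2/5) = -0.632456

−√(2/5) ≈ -0.632456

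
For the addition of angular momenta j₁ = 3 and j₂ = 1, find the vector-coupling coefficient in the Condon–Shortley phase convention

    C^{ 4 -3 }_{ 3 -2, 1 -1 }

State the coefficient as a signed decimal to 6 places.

triangle: 0!·6!·2!/9! = 1440/362880
(j±m)!: 1!·5!·0!·2!·1!·7! = 1209600
prefactor² = (2J+1)·Δ·N² = 43200
  k=0: +1/(0!·0!·5!·0!·1!·2!) = 1/240
Σ = 1/240  ⇒  CG² = 43200·1/240² = 3/4
CG = +√(3/4) = +0.866025

+√(3/4) ≈ +0.866025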